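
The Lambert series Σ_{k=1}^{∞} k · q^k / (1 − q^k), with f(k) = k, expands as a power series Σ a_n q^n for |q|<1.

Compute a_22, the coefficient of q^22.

a_22 = 36

d|22:{1,2,11,22}  Σf=1+2+11+22=36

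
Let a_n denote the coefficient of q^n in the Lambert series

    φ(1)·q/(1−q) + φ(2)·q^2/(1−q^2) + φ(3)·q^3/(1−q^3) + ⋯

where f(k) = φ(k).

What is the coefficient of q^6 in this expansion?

q^6  k|6↦φ(k): 6:2 3:2 2:1 1:1  a_6=6

a_6 = 6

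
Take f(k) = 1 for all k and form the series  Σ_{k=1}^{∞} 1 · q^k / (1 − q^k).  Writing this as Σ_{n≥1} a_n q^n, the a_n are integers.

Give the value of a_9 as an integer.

a_9 = 3

q^9  k|9↦f(k): 9:1 3:1 1:1  a_9=3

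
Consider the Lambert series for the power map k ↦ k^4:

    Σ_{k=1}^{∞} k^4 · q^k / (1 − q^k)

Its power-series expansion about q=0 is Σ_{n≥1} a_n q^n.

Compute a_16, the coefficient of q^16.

[q^16] f(1)=1,f(2)=16,f(4)=256,f(8)=4096,f(16)=65536 ⇒ 69905

a_16 = 69905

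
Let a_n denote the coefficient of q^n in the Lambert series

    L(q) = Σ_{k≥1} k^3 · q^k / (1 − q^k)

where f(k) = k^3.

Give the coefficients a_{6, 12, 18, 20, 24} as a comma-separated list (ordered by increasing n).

252, 2044, 6813, 9198, 16380

n=6: 6·1 3·2 2·3 1·6  f→[216+27+8+1]=252
n=12: 1·12 2·6 3·4 4·3 6·2 12·1  f→[1+8+27+64+216+1728]=2044
q^18  k|18↦f(k): 1:1 2:8 3:27 6:216 9:729 18:5832  a_18=6813
n=20: 1·20 2·10 4·5 5·4 10·2 20·1  f→[1+8+64+125+1000+8000]=9198
[q^24] f(1)=1,f(2)=8,f(3)=27,f(4)=64,f(6)=216,f(8)=512,f(12)=1728,f(24)=13824 ⇒ 16380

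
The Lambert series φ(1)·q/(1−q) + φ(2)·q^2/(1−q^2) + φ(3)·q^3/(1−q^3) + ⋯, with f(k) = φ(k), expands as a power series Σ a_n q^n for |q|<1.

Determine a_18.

[q^18] φ(1)=1,φ(2)=1,φ(3)=2,φ(6)=2,φ(9)=6,φ(18)=6 ⇒ 18

a_18 = 18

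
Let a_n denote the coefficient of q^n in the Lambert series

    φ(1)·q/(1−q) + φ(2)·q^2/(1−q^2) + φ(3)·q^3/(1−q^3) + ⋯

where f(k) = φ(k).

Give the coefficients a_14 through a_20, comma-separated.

n=14: 14·1 7·2 2·7 1·14  φ→[6+6+1+1]=14
[q^15] φ(1)=1,φ(3)=2,φ(5)=4,φ(15)=8 ⇒ 15
d|16:{1,2,4,8,16}  Σφ=1+1+2+4+8=16
d|17:{1,17}  Σφ=1+16=17
q^18  k|18↦φ(k): 18:6 9:6 6:2 3:2 2:1 1:1  a_18=18
q^19  k|19↦φ(k): 1:1 19:18  a_19=19
n=20: 1·20 2·10 4·5 5·4 10·2 20·1  φ→[1+1+2+4+4+8]=20

14, 15, 16, 17, 18, 19, 20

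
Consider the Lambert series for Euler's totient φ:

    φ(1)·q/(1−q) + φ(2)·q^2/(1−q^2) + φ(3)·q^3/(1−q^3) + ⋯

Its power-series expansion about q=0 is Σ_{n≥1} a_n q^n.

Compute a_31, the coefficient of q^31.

n=31: 31·1 1·31  φ→[30+1]=31

a_31 = 31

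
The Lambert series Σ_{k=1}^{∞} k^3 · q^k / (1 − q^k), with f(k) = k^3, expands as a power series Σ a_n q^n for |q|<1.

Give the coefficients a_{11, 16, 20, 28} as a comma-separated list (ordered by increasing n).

n=11: 11·1 1·11  f→[1331+1]=1332
n=16: 16·1 8·2 4·4 2·8 1·16  f→[4096+512+64+8+1]=4681
n=20: 1·20 2·10 4·5 5·4 10·2 20·1  f→[1+8+64+125+1000+8000]=9198
d|28:{28,14,7,4,2,1}  Σf=21952+2744+343+64+8+1=25112

1332, 4681, 9198, 25112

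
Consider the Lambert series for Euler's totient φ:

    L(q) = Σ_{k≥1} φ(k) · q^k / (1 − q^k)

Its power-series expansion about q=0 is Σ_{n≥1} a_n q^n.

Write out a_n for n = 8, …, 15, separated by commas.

[q^8] φ(8)=4,φ(4)=2,φ(2)=1,φ(1)=1 ⇒ 8
n=9: 1·9 3·3 9·1  φ→[1+2+6]=9
q^10  k|10↦φ(k): 10:4 5:4 2:1 1:1  a_10=10
n=11: 1·11 11·1  φ→[1+10]=11
q^12  k|12↦φ(k): 1:1 2:1 3:2 4:2 6:2 12:4  a_12=12
[q^13] φ(1)=1,φ(13)=12 ⇒ 13
[q^14] φ(1)=1,φ(2)=1,φ(7)=6,φ(14)=6 ⇒ 14
[q^15] φ(1)=1,φ(3)=2,φ(5)=4,φ(15)=8 ⇒ 15

8, 9, 10, 11, 12, 13, 14, 15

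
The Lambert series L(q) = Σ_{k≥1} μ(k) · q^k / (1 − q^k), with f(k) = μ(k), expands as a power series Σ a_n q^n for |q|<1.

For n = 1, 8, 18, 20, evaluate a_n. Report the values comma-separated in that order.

n=1: 1·1  μ→[1]=1
q^8  k|8↦μ(k): 1:1 2:-1 4:0 8:0  a_8=0
q^18  k|18↦μ(k): 18:0 9:0 6:1 3:-1 2:-1 1:1  a_18=0
d|20:{1,2,4,5,10,20}  Σμ=1+(-1)+0+(-1)+1+0=0

1, 0, 0, 0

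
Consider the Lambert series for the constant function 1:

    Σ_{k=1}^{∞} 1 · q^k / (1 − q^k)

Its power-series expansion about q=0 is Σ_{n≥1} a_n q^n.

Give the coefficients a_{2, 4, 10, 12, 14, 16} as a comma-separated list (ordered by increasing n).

2, 3, 4, 6, 4, 5

q^2  k|2↦f(k): 1:1 2:1  a_2=2
[q^4] f(1)=1,f(2)=1,f(4)=1 ⇒ 3
n=10: 10·1 5·2 2·5 1·10  f→[1+1+1+1]=4
q^12  k|12↦f(k): 1:1 2:1 3:1 4:1 6:1 12:1  a_12=6
q^14  k|14↦f(k): 1:1 2:1 7:1 14:1  a_14=4
n=16: 1·16 2·8 4·4 8·2 16·1  f→[1+1+1+1+1]=5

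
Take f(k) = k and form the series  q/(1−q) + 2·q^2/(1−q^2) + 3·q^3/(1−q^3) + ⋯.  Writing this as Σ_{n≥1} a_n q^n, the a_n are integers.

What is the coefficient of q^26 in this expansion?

n=26: 26·1 13·2 2·13 1·26  f→[26+13+2+1]=42

a_26 = 42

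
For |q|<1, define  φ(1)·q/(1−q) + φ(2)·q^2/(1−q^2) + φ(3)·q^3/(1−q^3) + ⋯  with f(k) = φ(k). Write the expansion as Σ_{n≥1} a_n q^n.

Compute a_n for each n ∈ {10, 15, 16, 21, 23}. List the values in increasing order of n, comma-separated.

n=10: 1·10 2·5 5·2 10·1  φ→[1+1+4+4]=10
q^15  k|15↦φ(k): 15:8 5:4 3:2 1:1  a_15=15
[q^16] φ(1)=1,φ(2)=1,φ(4)=2,φ(8)=4,φ(16)=8 ⇒ 16
d|21:{1,3,7,21}  Σφ=1+2+6+12=21
n=23: 23·1 1·23  φ→[22+1]=23

10, 15, 16, 21, 23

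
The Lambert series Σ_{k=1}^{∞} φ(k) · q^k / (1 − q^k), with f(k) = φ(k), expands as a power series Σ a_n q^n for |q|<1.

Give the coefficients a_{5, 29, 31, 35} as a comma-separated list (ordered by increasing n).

n=5: 1·5 5·1  φ→[1+4]=5
n=29: 29·1 1·29  φ→[28+1]=29
[q^31] φ(31)=30,φ(1)=1 ⇒ 31
[q^35] φ(1)=1,φ(5)=4,φ(7)=6,φ(35)=24 ⇒ 35

5, 29, 31, 35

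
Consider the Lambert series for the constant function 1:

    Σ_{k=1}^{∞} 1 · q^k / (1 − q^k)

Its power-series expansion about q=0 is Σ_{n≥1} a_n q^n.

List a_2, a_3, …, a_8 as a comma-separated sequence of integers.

2, 2, 3, 2, 4, 2, 4

n=2: 1·2 2·1  f→[1+1]=2
n=3: 3·1 1·3  f→[1+1]=2
n=4: 1·4 2·2 4·1  f→[1+1+1]=3
n=5: 5·1 1·5  f→[1+1]=2
[q^6] f(1)=1,f(2)=1,f(3)=1,f(6)=1 ⇒ 4
[q^7] f(1)=1,f(7)=1 ⇒ 2
[q^8] f(8)=1,f(4)=1,f(2)=1,f(1)=1 ⇒ 4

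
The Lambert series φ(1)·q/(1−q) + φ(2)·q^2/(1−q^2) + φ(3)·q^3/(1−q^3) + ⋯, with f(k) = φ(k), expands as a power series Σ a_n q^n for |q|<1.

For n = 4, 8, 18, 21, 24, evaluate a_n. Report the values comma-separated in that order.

[q^4] φ(1)=1,φ(2)=1,φ(4)=2 ⇒ 4
d|8:{1,2,4,8}  Σφ=1+1+2+4=8
q^18  k|18↦φ(k): 1:1 2:1 3:2 6:2 9:6 18:6  a_18=18
[q^21] φ(1)=1,φ(3)=2,φ(7)=6,φ(21)=12 ⇒ 21
n=24: 24·1 12·2 8·3 6·4 4·6 3·8 2·12 1·24  φ→[8+4+4+2+2+2+1+1]=24

4, 8, 18, 21, 24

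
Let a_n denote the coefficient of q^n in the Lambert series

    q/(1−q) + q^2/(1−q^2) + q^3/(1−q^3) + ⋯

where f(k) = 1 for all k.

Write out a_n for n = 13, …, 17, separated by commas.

d|13:{1,13}  Σf=1+1=2
[q^14] f(14)=1,f(7)=1,f(2)=1,f(1)=1 ⇒ 4
d|15:{15,5,3,1}  Σf=1+1+1+1=4
q^16  k|16↦f(k): 16:1 8:1 4:1 2:1 1:1  a_16=5
q^17  k|17↦f(k): 1:1 17:1  a_17=2

2, 4, 4, 5, 2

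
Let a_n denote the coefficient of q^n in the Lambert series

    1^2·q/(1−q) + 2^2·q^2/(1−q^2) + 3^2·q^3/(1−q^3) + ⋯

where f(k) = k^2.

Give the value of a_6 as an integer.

[q^6] f(1)=1,f(2)=4,f(3)=9,f(6)=36 ⇒ 50

a_6 = 50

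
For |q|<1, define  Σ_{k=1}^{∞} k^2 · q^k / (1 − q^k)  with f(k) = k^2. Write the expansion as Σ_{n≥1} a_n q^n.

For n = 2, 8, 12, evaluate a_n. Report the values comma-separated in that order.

5, 85, 210

q^2  k|2↦f(k): 1:1 2:4  a_2=5
[q^8] f(8)=64,f(4)=16,f(2)=4,f(1)=1 ⇒ 85
d|12:{1,2,3,4,6,12}  Σf=1+4+9+16+36+144=210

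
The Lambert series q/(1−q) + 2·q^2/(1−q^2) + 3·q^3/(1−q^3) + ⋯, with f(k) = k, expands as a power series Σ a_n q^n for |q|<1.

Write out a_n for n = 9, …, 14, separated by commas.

13, 18, 12, 28, 14, 24

q^9  k|9↦f(k): 9:9 3:3 1:1  a_9=13
q^10  k|10↦f(k): 1:1 2:2 5:5 10:10  a_10=18
n=11: 11·1 1·11  f→[11+1]=12
d|12:{1,2,3,4,6,12}  Σf=1+2+3+4+6+12=28
n=13: 1·13 13·1  f→[1+13]=14
d|14:{1,2,7,14}  Σf=1+2+7+14=24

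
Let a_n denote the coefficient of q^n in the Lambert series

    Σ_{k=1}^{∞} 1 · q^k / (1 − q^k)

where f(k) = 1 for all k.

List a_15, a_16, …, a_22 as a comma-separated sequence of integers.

4, 5, 2, 6, 2, 6, 4, 4

d|15:{1,3,5,15}  Σf=1+1+1+1=4
d|16:{1,2,4,8,16}  Σf=1+1+1+1+1=5
n=17: 17·1 1·17  f→[1+1]=2
q^18  k|18↦f(k): 18:1 9:1 6:1 3:1 2:1 1:1  a_18=6
[q^19] f(19)=1,f(1)=1 ⇒ 2
d|20:{20,10,5,4,2,1}  Σf=1+1+1+1+1+1=6
[q^21] f(21)=1,f(7)=1,f(3)=1,f(1)=1 ⇒ 4
q^22  k|22↦f(k): 1:1 2:1 11:1 22:1  a_22=4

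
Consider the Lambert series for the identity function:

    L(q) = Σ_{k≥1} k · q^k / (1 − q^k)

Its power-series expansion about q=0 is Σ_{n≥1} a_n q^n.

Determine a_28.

a_28 = 56

d|28:{28,14,7,4,2,1}  Σf=28+14+7+4+2+1=56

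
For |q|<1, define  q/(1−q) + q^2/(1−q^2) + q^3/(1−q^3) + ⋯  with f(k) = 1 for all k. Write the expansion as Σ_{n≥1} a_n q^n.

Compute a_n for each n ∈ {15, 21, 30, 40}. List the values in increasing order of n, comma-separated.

4, 4, 8, 8

n=15: 15·1 5·3 3·5 1·15  f→[1+1+1+1]=4
q^21  k|21↦f(k): 1:1 3:1 7:1 21:1  a_21=4
[q^30] f(30)=1,f(15)=1,f(10)=1,f(6)=1,f(5)=1,f(3)=1,f(2)=1,f(1)=1 ⇒ 8
n=40: 40·1 20·2 10·4 8·5 5·8 4·10 2·20 1·40  f→[1+1+1+1+1+1+1+1]=8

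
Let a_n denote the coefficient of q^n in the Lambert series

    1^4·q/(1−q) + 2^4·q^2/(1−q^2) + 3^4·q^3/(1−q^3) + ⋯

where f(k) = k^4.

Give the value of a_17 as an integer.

n=17: 17·1 1·17  f→[83521+1]=83522

a_17 = 83522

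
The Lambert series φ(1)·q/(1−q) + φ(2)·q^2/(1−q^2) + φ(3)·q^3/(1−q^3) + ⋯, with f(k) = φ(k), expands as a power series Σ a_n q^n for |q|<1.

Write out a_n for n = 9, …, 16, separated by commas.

q^9  k|9↦φ(k): 1:1 3:2 9:6  a_9=9
[q^10] φ(10)=4,φ(5)=4,φ(2)=1,φ(1)=1 ⇒ 10
n=11: 1·11 11·1  φ→[1+10]=11
[q^12] φ(12)=4,φ(6)=2,φ(4)=2,φ(3)=2,φ(2)=1,φ(1)=1 ⇒ 12
[q^13] φ(13)=12,φ(1)=1 ⇒ 13
[q^14] φ(14)=6,φ(7)=6,φ(2)=1,φ(1)=1 ⇒ 14
q^15  k|15↦φ(k): 1:1 3:2 5:4 15:8  a_15=15
n=16: 1·16 2·8 4·4 8·2 16·1  φ→[1+1+2+4+8]=16

9, 10, 11, 12, 13, 14, 15, 16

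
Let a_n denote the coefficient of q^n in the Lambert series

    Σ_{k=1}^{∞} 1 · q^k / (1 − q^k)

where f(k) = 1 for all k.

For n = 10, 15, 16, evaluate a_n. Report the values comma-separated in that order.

d|10:{1,2,5,10}  Σf=1+1+1+1=4
d|15:{1,3,5,15}  Σf=1+1+1+1=4
n=16: 1·16 2·8 4·4 8·2 16·1  f→[1+1+1+1+1]=5

4, 4, 5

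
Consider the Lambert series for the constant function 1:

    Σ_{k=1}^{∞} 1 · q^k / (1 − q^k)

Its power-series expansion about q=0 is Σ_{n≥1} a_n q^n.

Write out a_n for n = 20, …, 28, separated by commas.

6, 4, 4, 2, 8, 3, 4, 4, 6

[q^20] f(20)=1,f(10)=1,f(5)=1,f(4)=1,f(2)=1,f(1)=1 ⇒ 6
n=21: 1·21 3·7 7·3 21·1  f→[1+1+1+1]=4
q^22  k|22↦f(k): 22:1 11:1 2:1 1:1  a_22=4
d|23:{1,23}  Σf=1+1=2
q^24  k|24↦f(k): 1:1 2:1 3:1 4:1 6:1 8:1 12:1 24:1  a_24=8
n=25: 1·25 5·5 25·1  f→[1+1+1]=3
[q^26] f(1)=1,f(2)=1,f(13)=1,f(26)=1 ⇒ 4
d|27:{1,3,9,27}  Σf=1+1+1+1=4
q^28  k|28↦f(k): 28:1 14:1 7:1 4:1 2:1 1:1  a_28=6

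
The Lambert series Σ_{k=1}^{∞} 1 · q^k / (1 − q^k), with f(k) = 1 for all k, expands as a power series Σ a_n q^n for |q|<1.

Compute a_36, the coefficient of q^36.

a_36 = 9

d|36:{1,2,3,4,6,9,12,18,36}  Σf=1+1+1+1+1+1+1+1+1=9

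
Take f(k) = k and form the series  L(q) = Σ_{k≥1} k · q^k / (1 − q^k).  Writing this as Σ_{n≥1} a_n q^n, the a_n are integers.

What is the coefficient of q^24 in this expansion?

a_24 = 60

d|24:{24,12,8,6,4,3,2,1}  Σf=24+12+8+6+4+3+2+1=60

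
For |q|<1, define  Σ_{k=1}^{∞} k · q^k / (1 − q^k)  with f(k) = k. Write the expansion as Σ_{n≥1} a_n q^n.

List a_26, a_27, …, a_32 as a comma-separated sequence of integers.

42, 40, 56, 30, 72, 32, 63

[q^26] f(1)=1,f(2)=2,f(13)=13,f(26)=26 ⇒ 42
q^27  k|27↦f(k): 1:1 3:3 9:9 27:27  a_27=40
[q^28] f(1)=1,f(2)=2,f(4)=4,f(7)=7,f(14)=14,f(28)=28 ⇒ 56
[q^29] f(29)=29,f(1)=1 ⇒ 30
q^30  k|30↦f(k): 1:1 2:2 3:3 5:5 6:6 10:10 15:15 30:30  a_30=72
d|31:{31,1}  Σf=31+1=32
d|32:{32,16,8,4,2,1}  Σf=32+16+8+4+2+1=63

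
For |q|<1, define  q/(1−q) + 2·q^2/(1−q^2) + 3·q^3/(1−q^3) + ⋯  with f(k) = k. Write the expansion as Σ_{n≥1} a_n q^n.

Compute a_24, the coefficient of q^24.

a_24 = 60

n=24: 1·24 2·12 3·8 4·6 6·4 8·3 12·2 24·1  f→[1+2+3+4+6+8+12+24]=60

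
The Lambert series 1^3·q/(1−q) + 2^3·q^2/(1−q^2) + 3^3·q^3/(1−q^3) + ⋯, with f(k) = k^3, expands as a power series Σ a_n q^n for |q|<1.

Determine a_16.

n=16: 16·1 8·2 4·4 2·8 1·16  f→[4096+512+64+8+1]=4681

a_16 = 4681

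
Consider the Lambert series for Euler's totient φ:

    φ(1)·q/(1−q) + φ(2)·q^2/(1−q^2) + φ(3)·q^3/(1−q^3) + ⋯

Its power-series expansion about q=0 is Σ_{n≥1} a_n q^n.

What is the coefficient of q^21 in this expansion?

q^21  k|21↦φ(k): 1:1 3:2 7:6 21:12  a_21=21

a_21 = 21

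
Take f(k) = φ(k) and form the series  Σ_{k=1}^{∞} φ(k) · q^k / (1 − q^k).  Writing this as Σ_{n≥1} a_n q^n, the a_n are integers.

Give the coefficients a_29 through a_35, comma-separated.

q^29  k|29↦φ(k): 1:1 29:28  a_29=29
n=30: 30·1 15·2 10·3 6·5 5·6 3·10 2·15 1·30  φ→[8+8+4+2+4+2+1+1]=30
q^31  k|31↦φ(k): 31:30 1:1  a_31=31
n=32: 32·1 16·2 8·4 4·8 2·16 1·32  φ→[16+8+4+2+1+1]=32
[q^33] φ(33)=20,φ(11)=10,φ(3)=2,φ(1)=1 ⇒ 33
d|34:{1,2,17,34}  Σφ=1+1+16+16=34
d|35:{1,5,7,35}  Σφ=1+4+6+24=35

29, 30, 31, 32, 33, 34, 35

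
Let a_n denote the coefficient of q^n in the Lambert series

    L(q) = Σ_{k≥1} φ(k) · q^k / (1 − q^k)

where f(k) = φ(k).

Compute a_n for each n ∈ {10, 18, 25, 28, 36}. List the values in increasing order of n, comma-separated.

n=10: 10·1 5·2 2·5 1·10  φ→[4+4+1+1]=10
d|18:{1,2,3,6,9,18}  Σφ=1+1+2+2+6+6=18
n=25: 1·25 5·5 25·1  φ→[1+4+20]=25
q^28  k|28↦φ(k): 28:12 14:6 7:6 4:2 2:1 1:1  a_28=28
[q^36] φ(1)=1,φ(2)=1,φ(3)=2,φ(4)=2,φ(6)=2,φ(9)=6,φ(12)=4,φ(18)=6,φ(36)=12 ⇒ 36

10, 18, 25, 28, 36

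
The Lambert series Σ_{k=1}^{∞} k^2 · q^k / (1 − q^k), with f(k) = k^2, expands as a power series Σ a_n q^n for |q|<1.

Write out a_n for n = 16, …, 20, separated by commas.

341, 290, 455, 362, 546

q^16  k|16↦f(k): 16:256 8:64 4:16 2:4 1:1  a_16=341
n=17: 1·17 17·1  f→[1+289]=290
d|18:{18,9,6,3,2,1}  Σf=324+81+36+9+4+1=455
q^19  k|19↦f(k): 1:1 19:361  a_19=362
n=20: 20·1 10·2 5·4 4·5 2·10 1·20  f→[400+100+25+16+4+1]=546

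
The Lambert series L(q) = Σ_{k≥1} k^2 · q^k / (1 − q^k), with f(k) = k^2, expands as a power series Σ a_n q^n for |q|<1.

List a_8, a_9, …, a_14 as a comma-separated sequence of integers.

85, 91, 130, 122, 210, 170, 250

[q^8] f(1)=1,f(2)=4,f(4)=16,f(8)=64 ⇒ 85
q^9  k|9↦f(k): 1:1 3:9 9:81  a_9=91
[q^10] f(10)=100,f(5)=25,f(2)=4,f(1)=1 ⇒ 130
n=11: 11·1 1·11  f→[121+1]=122
q^12  k|12↦f(k): 12:144 6:36 4:16 3:9 2:4 1:1  a_12=210
d|13:{13,1}  Σf=169+1=170
n=14: 14·1 7·2 2·7 1·14  f→[196+49+4+1]=250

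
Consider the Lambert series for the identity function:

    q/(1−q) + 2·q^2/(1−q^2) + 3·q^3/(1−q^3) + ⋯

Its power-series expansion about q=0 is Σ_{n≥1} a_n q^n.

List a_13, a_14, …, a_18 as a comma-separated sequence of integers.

[q^13] f(1)=1,f(13)=13 ⇒ 14
d|14:{1,2,7,14}  Σf=1+2+7+14=24
[q^15] f(15)=15,f(5)=5,f(3)=3,f(1)=1 ⇒ 24
n=16: 16·1 8·2 4·4 2·8 1·16  f→[16+8+4+2+1]=31
d|17:{17,1}  Σf=17+1=18
d|18:{18,9,6,3,2,1}  Σf=18+9+6+3+2+1=39

14, 24, 24, 31, 18, 39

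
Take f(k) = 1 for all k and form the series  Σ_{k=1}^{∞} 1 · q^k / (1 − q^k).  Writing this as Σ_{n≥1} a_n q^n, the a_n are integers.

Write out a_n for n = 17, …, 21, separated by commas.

d|17:{17,1}  Σf=1+1=2
d|18:{18,9,6,3,2,1}  Σf=1+1+1+1+1+1=6
[q^19] f(1)=1,f(19)=1 ⇒ 2
q^20  k|20↦f(k): 1:1 2:1 4:1 5:1 10:1 20:1  a_20=6
n=21: 1·21 3·7 7·3 21·1  f→[1+1+1+1]=4

2, 6, 2, 6, 4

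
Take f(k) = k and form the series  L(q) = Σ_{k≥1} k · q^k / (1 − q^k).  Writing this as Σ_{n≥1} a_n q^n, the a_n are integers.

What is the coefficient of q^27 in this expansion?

q^27  k|27↦f(k): 27:27 9:9 3:3 1:1  a_27=40

a_27 = 40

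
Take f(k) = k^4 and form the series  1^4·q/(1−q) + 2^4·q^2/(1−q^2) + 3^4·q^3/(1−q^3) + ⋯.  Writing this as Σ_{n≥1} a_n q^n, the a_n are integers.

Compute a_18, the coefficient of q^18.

a_18 = 112931

n=18: 18·1 9·2 6·3 3·6 2·9 1·18  f→[104976+6561+1296+81+16+1]=112931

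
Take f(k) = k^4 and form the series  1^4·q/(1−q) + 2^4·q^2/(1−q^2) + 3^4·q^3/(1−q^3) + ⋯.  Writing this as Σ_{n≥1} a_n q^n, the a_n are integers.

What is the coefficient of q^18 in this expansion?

a_18 = 112931

n=18: 1·18 2·9 3·6 6·3 9·2 18·1  f→[1+16+81+1296+6561+104976]=112931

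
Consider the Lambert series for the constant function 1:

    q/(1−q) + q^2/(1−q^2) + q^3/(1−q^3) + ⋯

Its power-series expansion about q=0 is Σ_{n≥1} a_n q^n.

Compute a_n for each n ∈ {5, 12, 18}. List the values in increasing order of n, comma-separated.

q^5  k|5↦f(k): 1:1 5:1  a_5=2
[q^12] f(12)=1,f(6)=1,f(4)=1,f(3)=1,f(2)=1,f(1)=1 ⇒ 6
q^18  k|18↦f(k): 1:1 2:1 3:1 6:1 9:1 18:1  a_18=6

2, 6, 6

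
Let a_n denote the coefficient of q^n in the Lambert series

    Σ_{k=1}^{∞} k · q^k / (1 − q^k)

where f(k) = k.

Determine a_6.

n=6: 1·6 2·3 3·2 6·1  f→[1+2+3+6]=12

a_6 = 12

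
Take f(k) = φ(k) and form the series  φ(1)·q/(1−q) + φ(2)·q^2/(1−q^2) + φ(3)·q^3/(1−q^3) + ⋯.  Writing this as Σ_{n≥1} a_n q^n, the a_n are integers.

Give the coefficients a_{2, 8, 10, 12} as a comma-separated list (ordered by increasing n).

d|2:{2,1}  Σφ=1+1=2
[q^8] φ(1)=1,φ(2)=1,φ(4)=2,φ(8)=4 ⇒ 8
q^10  k|10↦φ(k): 1:1 2:1 5:4 10:4  a_10=10
q^12  k|12↦φ(k): 12:4 6:2 4:2 3:2 2:1 1:1  a_12=12

2, 8, 10, 12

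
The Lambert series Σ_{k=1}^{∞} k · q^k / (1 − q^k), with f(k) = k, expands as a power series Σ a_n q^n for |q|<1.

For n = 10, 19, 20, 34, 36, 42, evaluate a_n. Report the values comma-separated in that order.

n=10: 1·10 2·5 5·2 10·1  f→[1+2+5+10]=18
[q^19] f(19)=19,f(1)=1 ⇒ 20
q^20  k|20↦f(k): 1:1 2:2 4:4 5:5 10:10 20:20  a_20=42
d|34:{34,17,2,1}  Σf=34+17+2+1=54
[q^36] f(36)=36,f(18)=18,f(12)=12,f(9)=9,f(6)=6,f(4)=4,f(3)=3,f(2)=2,f(1)=1 ⇒ 91
[q^42] f(42)=42,f(21)=21,f(14)=14,f(7)=7,f(6)=6,f(3)=3,f(2)=2,f(1)=1 ⇒ 96

18, 20, 42, 54, 91, 96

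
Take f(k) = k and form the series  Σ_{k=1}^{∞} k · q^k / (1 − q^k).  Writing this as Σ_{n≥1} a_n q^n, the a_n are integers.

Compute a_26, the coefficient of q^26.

a_26 = 42

n=26: 1·26 2·13 13·2 26·1  f→[1+2+13+26]=42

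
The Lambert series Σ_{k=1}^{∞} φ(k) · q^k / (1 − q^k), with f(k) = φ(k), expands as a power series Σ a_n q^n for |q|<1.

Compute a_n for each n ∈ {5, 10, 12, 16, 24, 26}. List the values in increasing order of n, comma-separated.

q^5  k|5↦φ(k): 5:4 1:1  a_5=5
q^10  k|10↦φ(k): 1:1 2:1 5:4 10:4  a_10=10
[q^12] φ(12)=4,φ(6)=2,φ(4)=2,φ(3)=2,φ(2)=1,φ(1)=1 ⇒ 12
d|16:{1,2,4,8,16}  Σφ=1+1+2+4+8=16
q^24  k|24↦φ(k): 24:8 12:4 8:4 6:2 4:2 3:2 2:1 1:1  a_24=24
n=26: 26·1 13·2 2·13 1·26  φ→[12+12+1+1]=26

5, 10, 12, 16, 24, 26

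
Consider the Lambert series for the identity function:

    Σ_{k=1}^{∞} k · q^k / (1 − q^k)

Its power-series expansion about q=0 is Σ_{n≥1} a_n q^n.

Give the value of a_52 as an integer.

[q^52] f(1)=1,f(2)=2,f(4)=4,f(13)=13,f(26)=26,f(52)=52 ⇒ 98

a_52 = 98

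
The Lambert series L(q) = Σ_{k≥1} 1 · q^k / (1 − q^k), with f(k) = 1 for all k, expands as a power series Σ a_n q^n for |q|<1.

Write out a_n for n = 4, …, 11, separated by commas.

d|4:{4,2,1}  Σf=1+1+1=3
n=5: 5·1 1·5  f→[1+1]=2
n=6: 6·1 3·2 2·3 1·6  f→[1+1+1+1]=4
d|7:{7,1}  Σf=1+1=2
q^8  k|8↦f(k): 1:1 2:1 4:1 8:1  a_8=4
n=9: 9·1 3·3 1·9  f→[1+1+1]=3
q^10  k|10↦f(k): 10:1 5:1 2:1 1:1  a_10=4
q^11  k|11↦f(k): 11:1 1:1  a_11=2

3, 2, 4, 2, 4, 3, 4, 2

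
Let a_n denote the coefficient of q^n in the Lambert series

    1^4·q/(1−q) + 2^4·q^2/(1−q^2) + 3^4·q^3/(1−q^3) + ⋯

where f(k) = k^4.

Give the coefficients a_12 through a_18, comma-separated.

q^12  k|12↦f(k): 1:1 2:16 3:81 4:256 6:1296 12:20736  a_12=22386
d|13:{1,13}  Σf=1+28561=28562
n=14: 1·14 2·7 7·2 14·1  f→[1+16+2401+38416]=40834
[q^15] f(1)=1,f(3)=81,f(5)=625,f(15)=50625 ⇒ 51332
q^16  k|16↦f(k): 1:1 2:16 4:256 8:4096 16:65536  a_16=69905
[q^17] f(17)=83521,f(1)=1 ⇒ 83522
[q^18] f(18)=104976,f(9)=6561,f(6)=1296,f(3)=81,f(2)=16,f(1)=1 ⇒ 112931

22386, 28562, 40834, 51332, 69905, 83522, 112931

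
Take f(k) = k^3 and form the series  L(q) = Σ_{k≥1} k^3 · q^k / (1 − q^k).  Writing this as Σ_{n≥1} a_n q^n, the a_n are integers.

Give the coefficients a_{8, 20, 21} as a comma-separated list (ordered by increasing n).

n=8: 8·1 4·2 2·4 1·8  f→[512+64+8+1]=585
n=20: 20·1 10·2 5·4 4·5 2·10 1·20  f→[8000+1000+125+64+8+1]=9198
n=21: 21·1 7·3 3·7 1·21  f→[9261+343+27+1]=9632

585, 9198, 9632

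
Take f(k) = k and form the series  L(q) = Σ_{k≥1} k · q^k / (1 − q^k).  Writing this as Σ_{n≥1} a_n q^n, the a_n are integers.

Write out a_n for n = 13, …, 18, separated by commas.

n=13: 13·1 1·13  f→[13+1]=14
q^14  k|14↦f(k): 1:1 2:2 7:7 14:14  a_14=24
n=15: 1·15 3·5 5·3 15·1  f→[1+3+5+15]=24
[q^16] f(1)=1,f(2)=2,f(4)=4,f(8)=8,f(16)=16 ⇒ 31
n=17: 1·17 17·1  f→[1+17]=18
n=18: 1·18 2·9 3·6 6·3 9·2 18·1  f→[1+2+3+6+9+18]=39

14, 24, 24, 31, 18, 39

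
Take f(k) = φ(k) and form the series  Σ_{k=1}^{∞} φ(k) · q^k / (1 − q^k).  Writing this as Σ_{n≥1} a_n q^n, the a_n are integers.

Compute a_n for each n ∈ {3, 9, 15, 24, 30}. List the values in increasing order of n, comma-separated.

n=3: 1·3 3·1  φ→[1+2]=3
q^9  k|9↦φ(k): 1:1 3:2 9:6  a_9=9
d|15:{15,5,3,1}  Σφ=8+4+2+1=15
d|24:{1,2,3,4,6,8,12,24}  Σφ=1+1+2+2+2+4+4+8=24
n=30: 30·1 15·2 10·3 6·5 5·6 3·10 2·15 1·30  φ→[8+8+4+2+4+2+1+1]=30

3, 9, 15, 24, 30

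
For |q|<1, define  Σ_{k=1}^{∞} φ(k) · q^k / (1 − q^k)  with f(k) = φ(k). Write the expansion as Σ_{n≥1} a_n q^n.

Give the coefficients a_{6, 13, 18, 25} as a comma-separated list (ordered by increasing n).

[q^6] φ(1)=1,φ(2)=1,φ(3)=2,φ(6)=2 ⇒ 6
[q^13] φ(1)=1,φ(13)=12 ⇒ 13
n=18: 18·1 9·2 6·3 3·6 2·9 1·18  φ→[6+6+2+2+1+1]=18
[q^25] φ(1)=1,φ(5)=4,φ(25)=20 ⇒ 25

6, 13, 18, 25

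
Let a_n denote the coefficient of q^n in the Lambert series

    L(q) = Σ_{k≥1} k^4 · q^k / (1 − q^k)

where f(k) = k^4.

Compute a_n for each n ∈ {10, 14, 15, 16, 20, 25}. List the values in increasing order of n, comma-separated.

10642, 40834, 51332, 69905, 170898, 391251

d|10:{1,2,5,10}  Σf=1+16+625+10000=10642
q^14  k|14↦f(k): 14:38416 7:2401 2:16 1:1  a_14=40834
[q^15] f(15)=50625,f(5)=625,f(3)=81,f(1)=1 ⇒ 51332
q^16  k|16↦f(k): 1:1 2:16 4:256 8:4096 16:65536  a_16=69905
q^20  k|20↦f(k): 20:160000 10:10000 5:625 4:256 2:16 1:1  a_20=170898
n=25: 25·1 5·5 1·25  f→[390625+625+1]=391251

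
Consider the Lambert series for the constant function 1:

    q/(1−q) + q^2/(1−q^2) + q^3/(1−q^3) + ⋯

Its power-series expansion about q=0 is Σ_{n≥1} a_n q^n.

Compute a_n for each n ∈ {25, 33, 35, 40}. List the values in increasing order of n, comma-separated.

d|25:{1,5,25}  Σf=1+1+1=3
[q^33] f(1)=1,f(3)=1,f(11)=1,f(33)=1 ⇒ 4
[q^35] f(35)=1,f(7)=1,f(5)=1,f(1)=1 ⇒ 4
n=40: 1·40 2·20 4·10 5·8 8·5 10·4 20·2 40·1  f→[1+1+1+1+1+1+1+1]=8

3, 4, 4, 8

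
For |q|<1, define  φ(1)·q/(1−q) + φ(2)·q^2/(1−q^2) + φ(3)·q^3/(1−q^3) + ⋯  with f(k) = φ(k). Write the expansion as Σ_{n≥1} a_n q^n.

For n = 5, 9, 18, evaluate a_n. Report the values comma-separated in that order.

[q^5] φ(1)=1,φ(5)=4 ⇒ 5
[q^9] φ(1)=1,φ(3)=2,φ(9)=6 ⇒ 9
n=18: 18·1 9·2 6·3 3·6 2·9 1·18  φ→[6+6+2+2+1+1]=18

5, 9, 18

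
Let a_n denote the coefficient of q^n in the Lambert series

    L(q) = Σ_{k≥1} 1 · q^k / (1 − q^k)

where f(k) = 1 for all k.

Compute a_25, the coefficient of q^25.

d|25:{25,5,1}  Σf=1+1+1=3

a_25 = 3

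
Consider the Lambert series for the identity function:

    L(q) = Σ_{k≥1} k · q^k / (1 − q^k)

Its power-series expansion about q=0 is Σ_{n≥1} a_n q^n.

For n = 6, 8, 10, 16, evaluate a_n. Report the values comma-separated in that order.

12, 15, 18, 31

q^6  k|6↦f(k): 6:6 3:3 2:2 1:1  a_6=12
q^8  k|8↦f(k): 8:8 4:4 2:2 1:1  a_8=15
q^10  k|10↦f(k): 1:1 2:2 5:5 10:10  a_10=18
q^16  k|16↦f(k): 16:16 8:8 4:4 2:2 1:1  a_16=31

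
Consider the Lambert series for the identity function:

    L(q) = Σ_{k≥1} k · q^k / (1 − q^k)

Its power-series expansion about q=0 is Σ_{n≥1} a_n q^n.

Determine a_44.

a_44 = 84

q^44  k|44↦f(k): 44:44 22:22 11:11 4:4 2:2 1:1  a_44=84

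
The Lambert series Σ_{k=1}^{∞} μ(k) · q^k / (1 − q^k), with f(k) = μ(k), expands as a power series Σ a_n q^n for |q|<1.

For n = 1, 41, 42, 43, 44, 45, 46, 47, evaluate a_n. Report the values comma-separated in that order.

1, 0, 0, 0, 0, 0, 0, 0

d|1:{1}  Σμ=1=1
n=41: 41·1 1·41  μ→[(-1)+1]=0
q^42  k|42↦μ(k): 1:1 2:-1 3:-1 6:1 7:-1 14:1 21:1 42:-1  a_42=0
n=43: 43·1 1·43  μ→[(-1)+1]=0
[q^44] μ(44)=0,μ(22)=1,μ(11)=-1,μ(4)=0,μ(2)=-1,μ(1)=1 ⇒ 0
n=45: 1·45 3·15 5·9 9·5 15·3 45·1  μ→[1+(-1)+(-1)+0+1+0]=0
d|46:{46,23,2,1}  Σμ=1+(-1)+(-1)+1=0
[q^47] μ(47)=-1,μ(1)=1 ⇒ 0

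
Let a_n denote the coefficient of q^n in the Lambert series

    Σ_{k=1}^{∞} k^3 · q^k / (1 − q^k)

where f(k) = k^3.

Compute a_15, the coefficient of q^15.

a_15 = 3528

d|15:{1,3,5,15}  Σf=1+27+125+3375=3528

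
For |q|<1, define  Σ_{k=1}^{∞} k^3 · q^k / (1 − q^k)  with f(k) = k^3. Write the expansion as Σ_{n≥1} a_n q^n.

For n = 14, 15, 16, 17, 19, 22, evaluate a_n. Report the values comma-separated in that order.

3096, 3528, 4681, 4914, 6860, 11988

d|14:{14,7,2,1}  Σf=2744+343+8+1=3096
n=15: 15·1 5·3 3·5 1·15  f→[3375+125+27+1]=3528
q^16  k|16↦f(k): 16:4096 8:512 4:64 2:8 1:1  a_16=4681
[q^17] f(17)=4913,f(1)=1 ⇒ 4914
d|19:{19,1}  Σf=6859+1=6860
[q^22] f(22)=10648,f(11)=1331,f(2)=8,f(1)=1 ⇒ 11988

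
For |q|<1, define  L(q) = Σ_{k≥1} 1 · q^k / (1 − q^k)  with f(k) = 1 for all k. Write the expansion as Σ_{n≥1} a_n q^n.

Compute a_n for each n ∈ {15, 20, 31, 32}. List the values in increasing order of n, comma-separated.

n=15: 1·15 3·5 5·3 15·1  f→[1+1+1+1]=4
[q^20] f(1)=1,f(2)=1,f(4)=1,f(5)=1,f(10)=1,f(20)=1 ⇒ 6
d|31:{1,31}  Σf=1+1=2
q^32  k|32↦f(k): 32:1 16:1 8:1 4:1 2:1 1:1  a_32=6

4, 6, 2, 6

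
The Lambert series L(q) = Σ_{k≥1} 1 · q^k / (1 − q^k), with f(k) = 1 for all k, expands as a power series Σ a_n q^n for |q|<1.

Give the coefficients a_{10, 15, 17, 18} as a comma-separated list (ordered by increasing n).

4, 4, 2, 6

q^10  k|10↦f(k): 10:1 5:1 2:1 1:1  a_10=4
[q^15] f(1)=1,f(3)=1,f(5)=1,f(15)=1 ⇒ 4
d|17:{17,1}  Σf=1+1=2
d|18:{1,2,3,6,9,18}  Σf=1+1+1+1+1+1=6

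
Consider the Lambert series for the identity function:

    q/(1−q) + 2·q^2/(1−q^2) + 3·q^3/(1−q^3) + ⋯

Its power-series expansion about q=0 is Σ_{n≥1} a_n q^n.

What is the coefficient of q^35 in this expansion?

a_35 = 48

q^35  k|35↦f(k): 35:35 7:7 5:5 1:1  a_35=48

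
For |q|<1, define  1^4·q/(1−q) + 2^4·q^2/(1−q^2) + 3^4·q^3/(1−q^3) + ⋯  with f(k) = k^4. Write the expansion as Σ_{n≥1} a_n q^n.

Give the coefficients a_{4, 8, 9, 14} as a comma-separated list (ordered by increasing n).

n=4: 4·1 2·2 1·4  f→[256+16+1]=273
[q^8] f(1)=1,f(2)=16,f(4)=256,f(8)=4096 ⇒ 4369
q^9  k|9↦f(k): 1:1 3:81 9:6561  a_9=6643
n=14: 14·1 7·2 2·7 1·14  f→[38416+2401+16+1]=40834

273, 4369, 6643, 40834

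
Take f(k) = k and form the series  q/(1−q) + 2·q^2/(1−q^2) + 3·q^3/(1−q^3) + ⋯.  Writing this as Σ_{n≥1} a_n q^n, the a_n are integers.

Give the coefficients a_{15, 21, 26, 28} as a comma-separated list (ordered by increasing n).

q^15  k|15↦f(k): 1:1 3:3 5:5 15:15  a_15=24
q^21  k|21↦f(k): 21:21 7:7 3:3 1:1  a_21=32
d|26:{1,2,13,26}  Σf=1+2+13+26=42
q^28  k|28↦f(k): 1:1 2:2 4:4 7:7 14:14 28:28  a_28=56

24, 32, 42, 56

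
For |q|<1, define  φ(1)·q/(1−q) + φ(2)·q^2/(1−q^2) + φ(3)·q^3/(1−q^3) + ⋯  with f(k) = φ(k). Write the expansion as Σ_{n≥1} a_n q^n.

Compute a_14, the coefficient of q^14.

[q^14] φ(1)=1,φ(2)=1,φ(7)=6,φ(14)=6 ⇒ 14

a_14 = 14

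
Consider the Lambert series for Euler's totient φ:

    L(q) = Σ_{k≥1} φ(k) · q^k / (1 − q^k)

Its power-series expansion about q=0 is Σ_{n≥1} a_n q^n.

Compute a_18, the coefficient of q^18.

q^18  k|18↦φ(k): 18:6 9:6 6:2 3:2 2:1 1:1  a_18=18

a_18 = 18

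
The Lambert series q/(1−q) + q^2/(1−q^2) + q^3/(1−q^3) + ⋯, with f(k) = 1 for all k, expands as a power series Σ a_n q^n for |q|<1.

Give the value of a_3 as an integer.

d|3:{3,1}  Σf=1+1=2

a_3 = 2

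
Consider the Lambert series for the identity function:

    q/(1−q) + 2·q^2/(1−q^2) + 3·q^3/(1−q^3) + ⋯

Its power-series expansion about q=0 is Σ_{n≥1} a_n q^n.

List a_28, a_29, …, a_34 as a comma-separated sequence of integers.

q^28  k|28↦f(k): 1:1 2:2 4:4 7:7 14:14 28:28  a_28=56
n=29: 29·1 1·29  f→[29+1]=30
[q^30] f(30)=30,f(15)=15,f(10)=10,f(6)=6,f(5)=5,f(3)=3,f(2)=2,f(1)=1 ⇒ 72
[q^31] f(1)=1,f(31)=31 ⇒ 32
[q^32] f(1)=1,f(2)=2,f(4)=4,f(8)=8,f(16)=16,f(32)=32 ⇒ 63
q^33  k|33↦f(k): 1:1 3:3 11:11 33:33  a_33=48
[q^34] f(1)=1,f(2)=2,f(17)=17,f(34)=34 ⇒ 54

56, 30, 72, 32, 63, 48, 54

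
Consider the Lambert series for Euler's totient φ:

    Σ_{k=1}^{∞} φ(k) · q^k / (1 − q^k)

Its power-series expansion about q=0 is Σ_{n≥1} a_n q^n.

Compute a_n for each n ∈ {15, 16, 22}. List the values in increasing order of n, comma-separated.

d|15:{15,5,3,1}  Σφ=8+4+2+1=15
d|16:{16,8,4,2,1}  Σφ=8+4+2+1+1=16
d|22:{1,2,11,22}  Σφ=1+1+10+10=22

15, 16, 22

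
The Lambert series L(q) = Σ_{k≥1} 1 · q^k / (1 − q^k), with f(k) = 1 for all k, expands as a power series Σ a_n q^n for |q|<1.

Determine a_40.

a_40 = 8

d|40:{1,2,4,5,8,10,20,40}  Σf=1+1+1+1+1+1+1+1=8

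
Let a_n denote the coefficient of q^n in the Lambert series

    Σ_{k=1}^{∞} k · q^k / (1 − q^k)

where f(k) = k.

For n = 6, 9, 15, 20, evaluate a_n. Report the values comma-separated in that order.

n=6: 1·6 2·3 3·2 6·1  f→[1+2+3+6]=12
n=9: 9·1 3·3 1·9  f→[9+3+1]=13
[q^15] f(1)=1,f(3)=3,f(5)=5,f(15)=15 ⇒ 24
n=20: 1·20 2·10 4·5 5·4 10·2 20·1  f→[1+2+4+5+10+20]=42

12, 13, 24, 42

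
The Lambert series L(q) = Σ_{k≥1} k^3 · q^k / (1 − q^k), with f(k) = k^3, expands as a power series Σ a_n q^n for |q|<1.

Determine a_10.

[q^10] f(1)=1,f(2)=8,f(5)=125,f(10)=1000 ⇒ 1134

a_10 = 1134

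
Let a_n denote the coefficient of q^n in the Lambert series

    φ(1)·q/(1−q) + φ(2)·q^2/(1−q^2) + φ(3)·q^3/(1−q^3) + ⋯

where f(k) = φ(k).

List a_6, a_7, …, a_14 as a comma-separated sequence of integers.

[q^6] φ(6)=2,φ(3)=2,φ(2)=1,φ(1)=1 ⇒ 6
d|7:{1,7}  Σφ=1+6=7
d|8:{1,2,4,8}  Σφ=1+1+2+4=8
d|9:{9,3,1}  Σφ=6+2+1=9
q^10  k|10↦φ(k): 10:4 5:4 2:1 1:1  a_10=10
q^11  k|11↦φ(k): 11:10 1:1  a_11=11
n=12: 12·1 6·2 4·3 3·4 2·6 1·12  φ→[4+2+2+2+1+1]=12
d|13:{13,1}  Σφ=12+1=13
q^14  k|14↦φ(k): 1:1 2:1 7:6 14:6  a_14=14

6, 7, 8, 9, 10, 11, 12, 13, 14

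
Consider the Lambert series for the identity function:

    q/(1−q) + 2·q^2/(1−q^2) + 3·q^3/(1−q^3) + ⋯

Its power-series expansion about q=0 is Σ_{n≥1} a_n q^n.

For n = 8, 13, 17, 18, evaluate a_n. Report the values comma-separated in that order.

q^8  k|8↦f(k): 1:1 2:2 4:4 8:8  a_8=15
[q^13] f(1)=1,f(13)=13 ⇒ 14
d|17:{1,17}  Σf=1+17=18
d|18:{1,2,3,6,9,18}  Σf=1+2+3+6+9+18=39

15, 14, 18, 39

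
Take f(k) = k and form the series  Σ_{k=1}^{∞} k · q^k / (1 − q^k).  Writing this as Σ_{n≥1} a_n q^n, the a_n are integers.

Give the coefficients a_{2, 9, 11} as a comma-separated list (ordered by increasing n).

3, 13, 12

[q^2] f(1)=1,f(2)=2 ⇒ 3
n=9: 9·1 3·3 1·9  f→[9+3+1]=13
d|11:{11,1}  Σf=11+1=12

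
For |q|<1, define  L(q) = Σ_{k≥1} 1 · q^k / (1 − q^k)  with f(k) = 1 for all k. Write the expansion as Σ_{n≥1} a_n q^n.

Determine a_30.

q^30  k|30↦f(k): 30:1 15:1 10:1 6:1 5:1 3:1 2:1 1:1  a_30=8

a_30 = 8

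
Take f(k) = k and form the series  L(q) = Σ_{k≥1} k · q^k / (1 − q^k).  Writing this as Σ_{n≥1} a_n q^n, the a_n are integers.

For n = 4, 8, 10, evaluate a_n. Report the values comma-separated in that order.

q^4  k|4↦f(k): 4:4 2:2 1:1  a_4=7
n=8: 8·1 4·2 2·4 1·8  f→[8+4+2+1]=15
q^10  k|10↦f(k): 10:10 5:5 2:2 1:1  a_10=18

7, 15, 18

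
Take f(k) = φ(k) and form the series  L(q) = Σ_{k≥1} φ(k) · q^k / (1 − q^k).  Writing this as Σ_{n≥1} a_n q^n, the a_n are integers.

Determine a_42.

n=42: 1·42 2·21 3·14 6·7 7·6 14·3 21·2 42·1  φ→[1+1+2+2+6+6+12+12]=42

a_42 = 42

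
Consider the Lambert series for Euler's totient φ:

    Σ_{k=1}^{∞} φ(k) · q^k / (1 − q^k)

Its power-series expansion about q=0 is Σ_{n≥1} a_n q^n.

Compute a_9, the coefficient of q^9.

[q^9] φ(1)=1,φ(3)=2,φ(9)=6 ⇒ 9

a_9 = 9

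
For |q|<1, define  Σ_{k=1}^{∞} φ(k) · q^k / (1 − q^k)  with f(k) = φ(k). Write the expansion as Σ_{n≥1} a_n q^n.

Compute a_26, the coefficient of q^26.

n=26: 1·26 2·13 13·2 26·1  φ→[1+1+12+12]=26

a_26 = 26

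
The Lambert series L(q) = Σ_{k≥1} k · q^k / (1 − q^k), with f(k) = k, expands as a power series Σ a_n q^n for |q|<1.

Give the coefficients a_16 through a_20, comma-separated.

n=16: 1·16 2·8 4·4 8·2 16·1  f→[1+2+4+8+16]=31
[q^17] f(17)=17,f(1)=1 ⇒ 18
q^18  k|18↦f(k): 1:1 2:2 3:3 6:6 9:9 18:18  a_18=39
q^19  k|19↦f(k): 19:19 1:1  a_19=20
n=20: 20·1 10·2 5·4 4·5 2·10 1·20  f→[20+10+5+4+2+1]=42

31, 18, 39, 20, 42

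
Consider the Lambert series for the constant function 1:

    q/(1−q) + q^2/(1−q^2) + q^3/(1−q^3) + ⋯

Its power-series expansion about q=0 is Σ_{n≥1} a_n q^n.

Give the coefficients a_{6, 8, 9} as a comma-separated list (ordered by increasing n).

4, 4, 3

[q^6] f(1)=1,f(2)=1,f(3)=1,f(6)=1 ⇒ 4
d|8:{1,2,4,8}  Σf=1+1+1+1=4
q^9  k|9↦f(k): 9:1 3:1 1:1  a_9=3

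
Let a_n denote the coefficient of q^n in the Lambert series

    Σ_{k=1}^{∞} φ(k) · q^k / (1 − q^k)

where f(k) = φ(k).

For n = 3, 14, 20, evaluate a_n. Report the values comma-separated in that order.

d|3:{3,1}  Σφ=2+1=3
q^14  k|14↦φ(k): 14:6 7:6 2:1 1:1  a_14=14
d|20:{1,2,4,5,10,20}  Σφ=1+1+2+4+4+8=20

3, 14, 20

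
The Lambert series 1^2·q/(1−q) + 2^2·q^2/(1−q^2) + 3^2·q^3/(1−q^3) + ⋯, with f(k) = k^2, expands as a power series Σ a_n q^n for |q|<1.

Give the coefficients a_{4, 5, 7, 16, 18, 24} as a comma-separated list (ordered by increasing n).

n=4: 4·1 2·2 1·4  f→[16+4+1]=21
[q^5] f(1)=1,f(5)=25 ⇒ 26
n=7: 7·1 1·7  f→[49+1]=50
q^16  k|16↦f(k): 1:1 2:4 4:16 8:64 16:256  a_16=341
d|18:{18,9,6,3,2,1}  Σf=324+81+36+9+4+1=455
n=24: 1·24 2·12 3·8 4·6 6·4 8·3 12·2 24·1  f→[1+4+9+16+36+64+144+576]=850

21, 26, 50, 341, 455, 850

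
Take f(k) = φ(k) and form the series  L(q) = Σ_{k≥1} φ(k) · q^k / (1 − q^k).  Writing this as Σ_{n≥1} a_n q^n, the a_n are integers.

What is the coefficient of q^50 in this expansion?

n=50: 50·1 25·2 10·5 5·10 2·25 1·50  φ→[20+20+4+4+1+1]=50

a_50 = 50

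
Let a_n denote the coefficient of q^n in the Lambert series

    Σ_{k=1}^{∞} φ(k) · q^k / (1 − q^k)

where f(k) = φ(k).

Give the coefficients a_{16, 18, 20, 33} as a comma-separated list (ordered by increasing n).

n=16: 1·16 2·8 4·4 8·2 16·1  φ→[1+1+2+4+8]=16
[q^18] φ(1)=1,φ(2)=1,φ(3)=2,φ(6)=2,φ(9)=6,φ(18)=6 ⇒ 18
d|20:{20,10,5,4,2,1}  Σφ=8+4+4+2+1+1=20
n=33: 1·33 3·11 11·3 33·1  φ→[1+2+10+20]=33

16, 18, 20, 33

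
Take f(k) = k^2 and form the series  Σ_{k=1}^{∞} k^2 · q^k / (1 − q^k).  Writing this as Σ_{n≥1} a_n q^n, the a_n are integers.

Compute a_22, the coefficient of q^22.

a_22 = 610

q^22  k|22↦f(k): 1:1 2:4 11:121 22:484  a_22=610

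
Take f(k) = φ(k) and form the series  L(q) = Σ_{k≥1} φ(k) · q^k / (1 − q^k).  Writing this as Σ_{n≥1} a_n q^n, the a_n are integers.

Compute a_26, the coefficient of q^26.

n=26: 26·1 13·2 2·13 1·26  φ→[12+12+1+1]=26

a_26 = 26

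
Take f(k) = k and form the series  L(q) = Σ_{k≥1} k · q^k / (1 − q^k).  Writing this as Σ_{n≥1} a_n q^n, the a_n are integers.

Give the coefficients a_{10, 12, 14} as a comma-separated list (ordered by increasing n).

d|10:{1,2,5,10}  Σf=1+2+5+10=18
[q^12] f(12)=12,f(6)=6,f(4)=4,f(3)=3,f(2)=2,f(1)=1 ⇒ 28
n=14: 1·14 2·7 7·2 14·1  f→[1+2+7+14]=24

18, 28, 24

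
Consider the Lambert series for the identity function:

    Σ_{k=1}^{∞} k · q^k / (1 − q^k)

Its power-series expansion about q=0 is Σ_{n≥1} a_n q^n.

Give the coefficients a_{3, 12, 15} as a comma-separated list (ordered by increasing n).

d|3:{3,1}  Σf=3+1=4
[q^12] f(1)=1,f(2)=2,f(3)=3,f(4)=4,f(6)=6,f(12)=12 ⇒ 28
[q^15] f(15)=15,f(5)=5,f(3)=3,f(1)=1 ⇒ 24

4, 28, 24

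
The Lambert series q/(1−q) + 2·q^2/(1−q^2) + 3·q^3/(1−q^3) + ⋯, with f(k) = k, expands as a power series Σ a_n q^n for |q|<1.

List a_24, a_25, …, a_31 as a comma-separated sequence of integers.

60, 31, 42, 40, 56, 30, 72, 32

q^24  k|24↦f(k): 24:24 12:12 8:8 6:6 4:4 3:3 2:2 1:1  a_24=60
d|25:{25,5,1}  Σf=25+5+1=31
q^26  k|26↦f(k): 1:1 2:2 13:13 26:26  a_26=42
n=27: 1·27 3·9 9·3 27·1  f→[1+3+9+27]=40
d|28:{28,14,7,4,2,1}  Σf=28+14+7+4+2+1=56
d|29:{1,29}  Σf=1+29=30
[q^30] f(1)=1,f(2)=2,f(3)=3,f(5)=5,f(6)=6,f(10)=10,f(15)=15,f(30)=30 ⇒ 72
n=31: 1·31 31·1  f→[1+31]=32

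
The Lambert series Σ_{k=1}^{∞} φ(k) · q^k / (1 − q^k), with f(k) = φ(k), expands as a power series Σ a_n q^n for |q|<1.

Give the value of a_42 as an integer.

[q^42] φ(42)=12,φ(21)=12,φ(14)=6,φ(7)=6,φ(6)=2,φ(3)=2,φ(2)=1,φ(1)=1 ⇒ 42

a_42 = 42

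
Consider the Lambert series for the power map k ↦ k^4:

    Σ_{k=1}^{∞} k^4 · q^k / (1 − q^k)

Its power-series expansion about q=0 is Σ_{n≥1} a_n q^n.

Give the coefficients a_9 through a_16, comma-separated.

6643, 10642, 14642, 22386, 28562, 40834, 51332, 69905

q^9  k|9↦f(k): 9:6561 3:81 1:1  a_9=6643
[q^10] f(10)=10000,f(5)=625,f(2)=16,f(1)=1 ⇒ 10642
[q^11] f(1)=1,f(11)=14641 ⇒ 14642
[q^12] f(12)=20736,f(6)=1296,f(4)=256,f(3)=81,f(2)=16,f(1)=1 ⇒ 22386
q^13  k|13↦f(k): 1:1 13:28561  a_13=28562
n=14: 14·1 7·2 2·7 1·14  f→[38416+2401+16+1]=40834
d|15:{1,3,5,15}  Σf=1+81+625+50625=51332
n=16: 16·1 8·2 4·4 2·8 1·16  f→[65536+4096+256+16+1]=69905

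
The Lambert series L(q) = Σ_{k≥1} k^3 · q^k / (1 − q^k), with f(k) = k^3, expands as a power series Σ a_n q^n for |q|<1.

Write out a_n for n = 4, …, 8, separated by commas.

73, 126, 252, 344, 585

d|4:{1,2,4}  Σf=1+8+64=73
n=5: 1·5 5·1  f→[1+125]=126
q^6  k|6↦f(k): 6:216 3:27 2:8 1:1  a_6=252
[q^7] f(7)=343,f(1)=1 ⇒ 344
q^8  k|8↦f(k): 8:512 4:64 2:8 1:1  a_8=585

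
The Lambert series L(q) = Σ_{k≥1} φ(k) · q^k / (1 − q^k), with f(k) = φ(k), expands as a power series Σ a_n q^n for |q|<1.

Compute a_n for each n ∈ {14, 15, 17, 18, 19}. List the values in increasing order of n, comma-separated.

d|14:{1,2,7,14}  Σφ=1+1+6+6=14
q^15  k|15↦φ(k): 15:8 5:4 3:2 1:1  a_15=15
d|17:{17,1}  Σφ=16+1=17
[q^18] φ(1)=1,φ(2)=1,φ(3)=2,φ(6)=2,φ(9)=6,φ(18)=6 ⇒ 18
[q^19] φ(1)=1,φ(19)=18 ⇒ 19

14, 15, 17, 18, 19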